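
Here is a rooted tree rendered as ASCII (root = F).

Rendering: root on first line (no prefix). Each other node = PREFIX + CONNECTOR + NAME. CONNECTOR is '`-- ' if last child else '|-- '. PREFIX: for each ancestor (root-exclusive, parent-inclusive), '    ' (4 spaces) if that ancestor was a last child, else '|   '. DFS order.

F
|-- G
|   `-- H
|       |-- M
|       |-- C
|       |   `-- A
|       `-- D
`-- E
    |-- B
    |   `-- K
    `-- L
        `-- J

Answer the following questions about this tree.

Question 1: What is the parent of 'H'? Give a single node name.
Answer: G

Derivation:
Scan adjacency: H appears as child of G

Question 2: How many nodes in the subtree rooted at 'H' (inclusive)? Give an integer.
Subtree rooted at H contains: A, C, D, H, M
Count = 5

Answer: 5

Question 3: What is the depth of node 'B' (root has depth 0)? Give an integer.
Answer: 2

Derivation:
Path from root to B: F -> E -> B
Depth = number of edges = 2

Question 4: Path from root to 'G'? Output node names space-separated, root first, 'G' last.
Walk down from root: F -> G

Answer: F G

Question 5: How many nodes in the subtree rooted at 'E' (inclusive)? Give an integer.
Subtree rooted at E contains: B, E, J, K, L
Count = 5

Answer: 5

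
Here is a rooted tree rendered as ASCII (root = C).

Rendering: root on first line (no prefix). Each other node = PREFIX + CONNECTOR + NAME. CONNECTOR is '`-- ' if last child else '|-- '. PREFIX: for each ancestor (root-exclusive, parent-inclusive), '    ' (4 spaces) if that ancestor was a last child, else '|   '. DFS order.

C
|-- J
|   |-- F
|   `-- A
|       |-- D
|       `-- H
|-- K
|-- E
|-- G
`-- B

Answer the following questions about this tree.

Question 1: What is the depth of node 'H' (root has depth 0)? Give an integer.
Path from root to H: C -> J -> A -> H
Depth = number of edges = 3

Answer: 3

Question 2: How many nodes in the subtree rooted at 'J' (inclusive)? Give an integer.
Subtree rooted at J contains: A, D, F, H, J
Count = 5

Answer: 5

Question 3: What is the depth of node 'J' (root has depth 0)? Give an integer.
Path from root to J: C -> J
Depth = number of edges = 1

Answer: 1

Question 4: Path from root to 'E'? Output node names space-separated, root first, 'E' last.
Answer: C E

Derivation:
Walk down from root: C -> E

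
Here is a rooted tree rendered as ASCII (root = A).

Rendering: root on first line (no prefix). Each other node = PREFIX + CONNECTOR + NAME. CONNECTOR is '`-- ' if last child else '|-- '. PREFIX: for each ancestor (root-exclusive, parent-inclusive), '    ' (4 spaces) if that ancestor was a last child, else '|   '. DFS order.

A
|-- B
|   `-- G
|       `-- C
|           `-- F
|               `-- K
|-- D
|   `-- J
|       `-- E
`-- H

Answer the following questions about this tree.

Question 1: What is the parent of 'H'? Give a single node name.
Scan adjacency: H appears as child of A

Answer: A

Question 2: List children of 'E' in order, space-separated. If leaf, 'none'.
Answer: none

Derivation:
Node E's children (from adjacency): (leaf)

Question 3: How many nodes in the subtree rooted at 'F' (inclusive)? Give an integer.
Subtree rooted at F contains: F, K
Count = 2

Answer: 2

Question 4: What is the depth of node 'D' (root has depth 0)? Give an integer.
Path from root to D: A -> D
Depth = number of edges = 1

Answer: 1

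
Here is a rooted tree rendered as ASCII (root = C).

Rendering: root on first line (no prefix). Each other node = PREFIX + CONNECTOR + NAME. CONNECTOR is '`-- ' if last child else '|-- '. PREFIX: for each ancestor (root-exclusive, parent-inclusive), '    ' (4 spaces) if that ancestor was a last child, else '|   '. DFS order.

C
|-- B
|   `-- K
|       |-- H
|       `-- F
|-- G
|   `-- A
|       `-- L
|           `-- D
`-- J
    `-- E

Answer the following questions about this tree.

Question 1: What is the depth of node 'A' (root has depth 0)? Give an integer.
Path from root to A: C -> G -> A
Depth = number of edges = 2

Answer: 2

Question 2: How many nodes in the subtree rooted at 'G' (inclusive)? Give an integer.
Answer: 4

Derivation:
Subtree rooted at G contains: A, D, G, L
Count = 4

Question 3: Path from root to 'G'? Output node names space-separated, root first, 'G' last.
Walk down from root: C -> G

Answer: C G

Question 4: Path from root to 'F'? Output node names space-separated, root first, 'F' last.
Walk down from root: C -> B -> K -> F

Answer: C B K F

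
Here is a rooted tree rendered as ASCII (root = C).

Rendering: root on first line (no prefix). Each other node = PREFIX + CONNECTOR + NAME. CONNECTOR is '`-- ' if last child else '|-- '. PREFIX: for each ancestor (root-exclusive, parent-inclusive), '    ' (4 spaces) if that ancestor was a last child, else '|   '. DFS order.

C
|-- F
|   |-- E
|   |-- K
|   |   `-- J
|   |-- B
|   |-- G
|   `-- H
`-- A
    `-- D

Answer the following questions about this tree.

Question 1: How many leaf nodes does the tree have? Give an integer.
Leaves (nodes with no children): B, D, E, G, H, J

Answer: 6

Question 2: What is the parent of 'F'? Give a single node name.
Answer: C

Derivation:
Scan adjacency: F appears as child of C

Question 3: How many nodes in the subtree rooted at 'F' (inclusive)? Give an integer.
Answer: 7

Derivation:
Subtree rooted at F contains: B, E, F, G, H, J, K
Count = 7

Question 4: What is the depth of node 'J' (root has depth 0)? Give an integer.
Path from root to J: C -> F -> K -> J
Depth = number of edges = 3

Answer: 3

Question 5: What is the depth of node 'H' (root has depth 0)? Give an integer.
Path from root to H: C -> F -> H
Depth = number of edges = 2

Answer: 2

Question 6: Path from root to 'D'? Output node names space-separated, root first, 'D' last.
Answer: C A D

Derivation:
Walk down from root: C -> A -> D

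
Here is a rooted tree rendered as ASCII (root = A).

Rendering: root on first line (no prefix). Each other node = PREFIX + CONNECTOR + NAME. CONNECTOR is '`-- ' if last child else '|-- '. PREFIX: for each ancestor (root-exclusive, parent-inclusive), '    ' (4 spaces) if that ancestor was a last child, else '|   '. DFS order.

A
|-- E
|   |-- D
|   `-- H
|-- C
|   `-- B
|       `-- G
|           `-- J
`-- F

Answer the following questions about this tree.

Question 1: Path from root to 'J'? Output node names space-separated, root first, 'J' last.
Walk down from root: A -> C -> B -> G -> J

Answer: A C B G J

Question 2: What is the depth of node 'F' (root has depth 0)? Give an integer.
Path from root to F: A -> F
Depth = number of edges = 1

Answer: 1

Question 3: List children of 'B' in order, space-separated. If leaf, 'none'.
Node B's children (from adjacency): G

Answer: G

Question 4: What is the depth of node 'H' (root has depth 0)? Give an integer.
Answer: 2

Derivation:
Path from root to H: A -> E -> H
Depth = number of edges = 2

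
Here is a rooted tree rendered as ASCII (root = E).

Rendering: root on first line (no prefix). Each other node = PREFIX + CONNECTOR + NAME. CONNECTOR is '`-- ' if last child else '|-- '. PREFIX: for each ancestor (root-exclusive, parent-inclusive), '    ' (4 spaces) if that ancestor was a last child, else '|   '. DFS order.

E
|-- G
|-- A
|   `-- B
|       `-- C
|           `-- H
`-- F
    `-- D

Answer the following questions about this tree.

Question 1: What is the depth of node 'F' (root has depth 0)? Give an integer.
Answer: 1

Derivation:
Path from root to F: E -> F
Depth = number of edges = 1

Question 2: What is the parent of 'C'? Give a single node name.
Answer: B

Derivation:
Scan adjacency: C appears as child of B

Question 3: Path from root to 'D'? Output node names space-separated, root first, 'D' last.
Answer: E F D

Derivation:
Walk down from root: E -> F -> D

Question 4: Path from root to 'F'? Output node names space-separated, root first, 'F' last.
Answer: E F

Derivation:
Walk down from root: E -> F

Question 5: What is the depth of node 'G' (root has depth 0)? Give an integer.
Path from root to G: E -> G
Depth = number of edges = 1

Answer: 1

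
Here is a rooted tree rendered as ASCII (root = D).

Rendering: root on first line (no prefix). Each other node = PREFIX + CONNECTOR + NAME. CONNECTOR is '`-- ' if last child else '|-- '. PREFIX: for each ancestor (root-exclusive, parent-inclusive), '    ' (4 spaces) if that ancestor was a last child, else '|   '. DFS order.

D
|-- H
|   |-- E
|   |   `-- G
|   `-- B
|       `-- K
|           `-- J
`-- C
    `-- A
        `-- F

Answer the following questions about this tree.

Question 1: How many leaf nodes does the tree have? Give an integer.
Answer: 3

Derivation:
Leaves (nodes with no children): F, G, J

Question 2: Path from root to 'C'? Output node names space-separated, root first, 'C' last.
Answer: D C

Derivation:
Walk down from root: D -> C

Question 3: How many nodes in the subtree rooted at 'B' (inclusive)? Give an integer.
Subtree rooted at B contains: B, J, K
Count = 3

Answer: 3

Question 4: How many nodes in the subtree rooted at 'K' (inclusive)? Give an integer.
Answer: 2

Derivation:
Subtree rooted at K contains: J, K
Count = 2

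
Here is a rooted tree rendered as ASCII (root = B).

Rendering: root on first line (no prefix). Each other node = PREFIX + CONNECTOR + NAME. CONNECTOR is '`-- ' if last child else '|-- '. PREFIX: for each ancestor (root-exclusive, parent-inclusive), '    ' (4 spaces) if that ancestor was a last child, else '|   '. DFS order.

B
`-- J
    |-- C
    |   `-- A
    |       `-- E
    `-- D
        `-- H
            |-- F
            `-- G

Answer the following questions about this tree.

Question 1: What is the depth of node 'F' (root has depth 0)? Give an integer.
Path from root to F: B -> J -> D -> H -> F
Depth = number of edges = 4

Answer: 4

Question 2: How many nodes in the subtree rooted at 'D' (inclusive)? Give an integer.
Answer: 4

Derivation:
Subtree rooted at D contains: D, F, G, H
Count = 4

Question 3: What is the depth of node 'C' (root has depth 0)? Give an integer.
Path from root to C: B -> J -> C
Depth = number of edges = 2

Answer: 2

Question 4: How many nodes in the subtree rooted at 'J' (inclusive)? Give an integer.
Answer: 8

Derivation:
Subtree rooted at J contains: A, C, D, E, F, G, H, J
Count = 8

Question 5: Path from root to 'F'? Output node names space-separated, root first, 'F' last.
Answer: B J D H F

Derivation:
Walk down from root: B -> J -> D -> H -> F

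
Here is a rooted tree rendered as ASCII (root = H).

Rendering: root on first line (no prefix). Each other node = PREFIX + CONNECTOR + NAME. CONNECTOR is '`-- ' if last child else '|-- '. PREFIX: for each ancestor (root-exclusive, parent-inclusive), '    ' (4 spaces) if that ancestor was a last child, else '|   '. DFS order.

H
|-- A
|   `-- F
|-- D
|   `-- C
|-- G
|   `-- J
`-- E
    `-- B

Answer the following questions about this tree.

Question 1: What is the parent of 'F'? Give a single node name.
Answer: A

Derivation:
Scan adjacency: F appears as child of A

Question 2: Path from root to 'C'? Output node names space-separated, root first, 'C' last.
Walk down from root: H -> D -> C

Answer: H D C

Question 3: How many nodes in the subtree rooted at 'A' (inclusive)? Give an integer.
Answer: 2

Derivation:
Subtree rooted at A contains: A, F
Count = 2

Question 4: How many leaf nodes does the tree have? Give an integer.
Answer: 4

Derivation:
Leaves (nodes with no children): B, C, F, J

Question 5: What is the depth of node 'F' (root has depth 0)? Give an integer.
Path from root to F: H -> A -> F
Depth = number of edges = 2

Answer: 2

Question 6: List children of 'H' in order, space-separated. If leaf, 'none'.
Answer: A D G E

Derivation:
Node H's children (from adjacency): A, D, G, E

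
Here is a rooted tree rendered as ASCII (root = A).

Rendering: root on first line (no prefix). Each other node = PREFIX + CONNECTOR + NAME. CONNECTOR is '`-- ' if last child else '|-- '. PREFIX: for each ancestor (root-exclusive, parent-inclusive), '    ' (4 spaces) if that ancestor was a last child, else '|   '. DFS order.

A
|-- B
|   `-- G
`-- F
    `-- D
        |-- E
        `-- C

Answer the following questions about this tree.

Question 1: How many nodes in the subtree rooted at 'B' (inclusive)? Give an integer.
Subtree rooted at B contains: B, G
Count = 2

Answer: 2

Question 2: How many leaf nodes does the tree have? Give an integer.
Leaves (nodes with no children): C, E, G

Answer: 3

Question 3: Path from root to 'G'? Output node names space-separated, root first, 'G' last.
Walk down from root: A -> B -> G

Answer: A B G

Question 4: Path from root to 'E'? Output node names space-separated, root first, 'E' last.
Walk down from root: A -> F -> D -> E

Answer: A F D E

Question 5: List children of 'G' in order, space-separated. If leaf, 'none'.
Answer: none

Derivation:
Node G's children (from adjacency): (leaf)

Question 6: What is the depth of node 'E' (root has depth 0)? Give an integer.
Answer: 3

Derivation:
Path from root to E: A -> F -> D -> E
Depth = number of edges = 3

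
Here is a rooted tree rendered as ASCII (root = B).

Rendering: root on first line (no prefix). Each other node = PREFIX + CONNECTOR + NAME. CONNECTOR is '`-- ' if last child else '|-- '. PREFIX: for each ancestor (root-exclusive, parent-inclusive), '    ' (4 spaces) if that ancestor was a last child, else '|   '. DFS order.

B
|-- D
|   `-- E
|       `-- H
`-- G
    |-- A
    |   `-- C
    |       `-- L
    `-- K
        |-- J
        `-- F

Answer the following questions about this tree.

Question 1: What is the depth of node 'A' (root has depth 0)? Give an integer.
Path from root to A: B -> G -> A
Depth = number of edges = 2

Answer: 2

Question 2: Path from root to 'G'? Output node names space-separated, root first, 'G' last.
Walk down from root: B -> G

Answer: B G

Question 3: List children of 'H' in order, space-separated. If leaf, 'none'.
Answer: none

Derivation:
Node H's children (from adjacency): (leaf)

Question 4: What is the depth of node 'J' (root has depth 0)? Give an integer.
Answer: 3

Derivation:
Path from root to J: B -> G -> K -> J
Depth = number of edges = 3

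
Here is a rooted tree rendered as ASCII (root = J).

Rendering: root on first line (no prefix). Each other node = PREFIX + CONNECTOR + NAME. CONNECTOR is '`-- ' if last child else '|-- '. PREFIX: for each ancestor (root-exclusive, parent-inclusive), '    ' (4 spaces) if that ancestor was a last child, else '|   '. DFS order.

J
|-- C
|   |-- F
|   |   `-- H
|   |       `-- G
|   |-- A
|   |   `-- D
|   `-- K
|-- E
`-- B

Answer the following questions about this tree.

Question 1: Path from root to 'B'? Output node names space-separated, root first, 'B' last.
Walk down from root: J -> B

Answer: J B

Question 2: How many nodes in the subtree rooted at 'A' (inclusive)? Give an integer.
Subtree rooted at A contains: A, D
Count = 2

Answer: 2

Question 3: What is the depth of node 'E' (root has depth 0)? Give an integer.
Path from root to E: J -> E
Depth = number of edges = 1

Answer: 1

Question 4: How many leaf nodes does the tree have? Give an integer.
Answer: 5

Derivation:
Leaves (nodes with no children): B, D, E, G, K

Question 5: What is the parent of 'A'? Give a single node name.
Scan adjacency: A appears as child of C

Answer: C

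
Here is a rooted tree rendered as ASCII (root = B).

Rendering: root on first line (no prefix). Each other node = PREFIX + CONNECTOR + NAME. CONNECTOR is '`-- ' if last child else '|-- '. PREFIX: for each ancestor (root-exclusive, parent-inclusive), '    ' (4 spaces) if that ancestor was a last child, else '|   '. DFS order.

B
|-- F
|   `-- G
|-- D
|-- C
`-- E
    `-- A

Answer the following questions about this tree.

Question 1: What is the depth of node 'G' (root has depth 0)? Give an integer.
Answer: 2

Derivation:
Path from root to G: B -> F -> G
Depth = number of edges = 2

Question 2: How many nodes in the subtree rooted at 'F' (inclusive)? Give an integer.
Subtree rooted at F contains: F, G
Count = 2

Answer: 2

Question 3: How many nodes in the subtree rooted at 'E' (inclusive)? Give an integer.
Subtree rooted at E contains: A, E
Count = 2

Answer: 2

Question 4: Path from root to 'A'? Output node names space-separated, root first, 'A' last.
Answer: B E A

Derivation:
Walk down from root: B -> E -> A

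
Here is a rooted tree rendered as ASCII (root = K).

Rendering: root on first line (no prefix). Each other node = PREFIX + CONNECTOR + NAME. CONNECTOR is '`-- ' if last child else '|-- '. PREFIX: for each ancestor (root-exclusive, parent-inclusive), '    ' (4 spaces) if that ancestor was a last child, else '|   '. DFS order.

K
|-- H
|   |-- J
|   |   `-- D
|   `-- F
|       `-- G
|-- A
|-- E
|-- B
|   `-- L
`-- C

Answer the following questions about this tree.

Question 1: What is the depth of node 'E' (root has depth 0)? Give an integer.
Path from root to E: K -> E
Depth = number of edges = 1

Answer: 1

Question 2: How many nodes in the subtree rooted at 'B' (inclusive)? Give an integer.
Subtree rooted at B contains: B, L
Count = 2

Answer: 2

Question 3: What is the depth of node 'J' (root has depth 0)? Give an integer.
Path from root to J: K -> H -> J
Depth = number of edges = 2

Answer: 2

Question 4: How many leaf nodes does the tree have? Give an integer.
Answer: 6

Derivation:
Leaves (nodes with no children): A, C, D, E, G, L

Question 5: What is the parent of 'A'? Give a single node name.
Scan adjacency: A appears as child of K

Answer: K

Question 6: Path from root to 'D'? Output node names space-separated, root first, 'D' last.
Walk down from root: K -> H -> J -> D

Answer: K H J D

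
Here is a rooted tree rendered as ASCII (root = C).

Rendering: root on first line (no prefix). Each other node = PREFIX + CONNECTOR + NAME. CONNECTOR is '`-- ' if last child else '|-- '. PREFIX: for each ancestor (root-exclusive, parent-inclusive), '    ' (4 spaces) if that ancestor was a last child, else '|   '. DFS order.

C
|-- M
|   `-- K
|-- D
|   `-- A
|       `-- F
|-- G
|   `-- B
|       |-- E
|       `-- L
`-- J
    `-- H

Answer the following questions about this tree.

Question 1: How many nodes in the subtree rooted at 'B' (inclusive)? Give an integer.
Subtree rooted at B contains: B, E, L
Count = 3

Answer: 3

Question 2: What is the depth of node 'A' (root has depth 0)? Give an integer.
Answer: 2

Derivation:
Path from root to A: C -> D -> A
Depth = number of edges = 2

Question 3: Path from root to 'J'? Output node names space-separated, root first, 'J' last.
Answer: C J

Derivation:
Walk down from root: C -> J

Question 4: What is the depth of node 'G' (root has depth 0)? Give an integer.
Answer: 1

Derivation:
Path from root to G: C -> G
Depth = number of edges = 1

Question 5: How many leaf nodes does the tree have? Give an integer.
Leaves (nodes with no children): E, F, H, K, L

Answer: 5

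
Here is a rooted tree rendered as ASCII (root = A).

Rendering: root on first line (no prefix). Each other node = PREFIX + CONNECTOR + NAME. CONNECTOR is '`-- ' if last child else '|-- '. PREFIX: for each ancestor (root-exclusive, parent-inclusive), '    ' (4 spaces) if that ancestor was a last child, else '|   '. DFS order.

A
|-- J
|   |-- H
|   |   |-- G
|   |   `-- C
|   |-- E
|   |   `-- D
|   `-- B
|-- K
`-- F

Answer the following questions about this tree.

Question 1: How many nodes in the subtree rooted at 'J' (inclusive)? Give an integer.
Answer: 7

Derivation:
Subtree rooted at J contains: B, C, D, E, G, H, J
Count = 7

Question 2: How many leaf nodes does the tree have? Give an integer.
Leaves (nodes with no children): B, C, D, F, G, K

Answer: 6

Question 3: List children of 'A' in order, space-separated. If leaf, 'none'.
Node A's children (from adjacency): J, K, F

Answer: J K F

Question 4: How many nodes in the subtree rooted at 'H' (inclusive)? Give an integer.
Subtree rooted at H contains: C, G, H
Count = 3

Answer: 3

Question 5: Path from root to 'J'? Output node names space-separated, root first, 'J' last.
Walk down from root: A -> J

Answer: A J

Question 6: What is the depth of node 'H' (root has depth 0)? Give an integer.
Path from root to H: A -> J -> H
Depth = number of edges = 2

Answer: 2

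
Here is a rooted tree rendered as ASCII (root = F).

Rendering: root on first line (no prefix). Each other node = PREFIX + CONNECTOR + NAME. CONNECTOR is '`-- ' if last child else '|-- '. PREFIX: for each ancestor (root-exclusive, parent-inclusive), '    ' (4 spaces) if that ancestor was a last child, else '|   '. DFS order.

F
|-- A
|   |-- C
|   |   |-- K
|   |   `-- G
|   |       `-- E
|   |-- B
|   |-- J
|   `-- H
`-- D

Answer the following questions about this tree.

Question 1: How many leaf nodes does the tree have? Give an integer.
Answer: 6

Derivation:
Leaves (nodes with no children): B, D, E, H, J, K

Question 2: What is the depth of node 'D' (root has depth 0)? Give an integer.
Answer: 1

Derivation:
Path from root to D: F -> D
Depth = number of edges = 1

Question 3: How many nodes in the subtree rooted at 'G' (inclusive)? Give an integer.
Subtree rooted at G contains: E, G
Count = 2

Answer: 2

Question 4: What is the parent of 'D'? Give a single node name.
Answer: F

Derivation:
Scan adjacency: D appears as child of F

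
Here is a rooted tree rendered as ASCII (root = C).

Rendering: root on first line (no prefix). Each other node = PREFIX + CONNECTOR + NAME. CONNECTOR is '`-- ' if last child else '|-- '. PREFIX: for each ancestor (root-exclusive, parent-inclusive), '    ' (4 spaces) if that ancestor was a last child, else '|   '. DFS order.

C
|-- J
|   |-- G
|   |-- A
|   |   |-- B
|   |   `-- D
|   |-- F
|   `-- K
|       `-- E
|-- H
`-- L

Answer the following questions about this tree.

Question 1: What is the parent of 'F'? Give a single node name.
Scan adjacency: F appears as child of J

Answer: J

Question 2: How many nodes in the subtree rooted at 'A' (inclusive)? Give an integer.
Answer: 3

Derivation:
Subtree rooted at A contains: A, B, D
Count = 3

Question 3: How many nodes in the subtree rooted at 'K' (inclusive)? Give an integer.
Subtree rooted at K contains: E, K
Count = 2

Answer: 2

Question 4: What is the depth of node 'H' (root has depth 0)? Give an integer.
Path from root to H: C -> H
Depth = number of edges = 1

Answer: 1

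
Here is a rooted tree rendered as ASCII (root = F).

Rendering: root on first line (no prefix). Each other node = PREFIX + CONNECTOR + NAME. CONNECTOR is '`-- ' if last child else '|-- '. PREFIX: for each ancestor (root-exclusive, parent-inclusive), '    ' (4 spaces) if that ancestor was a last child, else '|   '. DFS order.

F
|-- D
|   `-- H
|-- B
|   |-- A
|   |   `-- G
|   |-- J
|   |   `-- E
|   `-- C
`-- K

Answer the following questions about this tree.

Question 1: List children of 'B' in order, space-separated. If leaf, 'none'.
Answer: A J C

Derivation:
Node B's children (from adjacency): A, J, C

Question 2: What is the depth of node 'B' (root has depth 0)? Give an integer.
Path from root to B: F -> B
Depth = number of edges = 1

Answer: 1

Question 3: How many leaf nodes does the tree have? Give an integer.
Leaves (nodes with no children): C, E, G, H, K

Answer: 5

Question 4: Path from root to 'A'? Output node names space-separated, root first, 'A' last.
Answer: F B A

Derivation:
Walk down from root: F -> B -> A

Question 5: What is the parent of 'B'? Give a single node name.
Answer: F

Derivation:
Scan adjacency: B appears as child of F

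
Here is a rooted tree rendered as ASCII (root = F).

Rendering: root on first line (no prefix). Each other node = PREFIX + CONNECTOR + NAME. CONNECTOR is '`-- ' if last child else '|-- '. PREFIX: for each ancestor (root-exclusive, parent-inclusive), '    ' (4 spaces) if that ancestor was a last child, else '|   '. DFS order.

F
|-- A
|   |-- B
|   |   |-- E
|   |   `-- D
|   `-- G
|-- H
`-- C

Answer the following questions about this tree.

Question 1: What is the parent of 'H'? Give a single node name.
Answer: F

Derivation:
Scan adjacency: H appears as child of F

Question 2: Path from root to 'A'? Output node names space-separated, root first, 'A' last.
Walk down from root: F -> A

Answer: F A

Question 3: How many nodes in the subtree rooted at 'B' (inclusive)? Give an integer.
Answer: 3

Derivation:
Subtree rooted at B contains: B, D, E
Count = 3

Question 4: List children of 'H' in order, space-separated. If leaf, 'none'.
Answer: none

Derivation:
Node H's children (from adjacency): (leaf)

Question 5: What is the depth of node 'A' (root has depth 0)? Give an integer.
Answer: 1

Derivation:
Path from root to A: F -> A
Depth = number of edges = 1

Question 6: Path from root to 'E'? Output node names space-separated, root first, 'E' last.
Walk down from root: F -> A -> B -> E

Answer: F A B E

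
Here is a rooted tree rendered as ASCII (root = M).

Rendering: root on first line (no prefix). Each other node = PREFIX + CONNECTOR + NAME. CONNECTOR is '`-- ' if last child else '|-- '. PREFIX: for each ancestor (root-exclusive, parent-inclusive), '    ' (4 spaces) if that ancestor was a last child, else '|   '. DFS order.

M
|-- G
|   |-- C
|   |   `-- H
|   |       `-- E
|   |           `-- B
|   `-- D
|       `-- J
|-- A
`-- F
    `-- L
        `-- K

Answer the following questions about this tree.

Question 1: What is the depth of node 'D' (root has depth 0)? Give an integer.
Answer: 2

Derivation:
Path from root to D: M -> G -> D
Depth = number of edges = 2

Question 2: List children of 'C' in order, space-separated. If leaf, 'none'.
Answer: H

Derivation:
Node C's children (from adjacency): H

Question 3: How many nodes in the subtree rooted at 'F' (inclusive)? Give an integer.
Answer: 3

Derivation:
Subtree rooted at F contains: F, K, L
Count = 3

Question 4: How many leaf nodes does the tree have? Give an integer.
Answer: 4

Derivation:
Leaves (nodes with no children): A, B, J, K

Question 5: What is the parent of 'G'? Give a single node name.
Answer: M

Derivation:
Scan adjacency: G appears as child of M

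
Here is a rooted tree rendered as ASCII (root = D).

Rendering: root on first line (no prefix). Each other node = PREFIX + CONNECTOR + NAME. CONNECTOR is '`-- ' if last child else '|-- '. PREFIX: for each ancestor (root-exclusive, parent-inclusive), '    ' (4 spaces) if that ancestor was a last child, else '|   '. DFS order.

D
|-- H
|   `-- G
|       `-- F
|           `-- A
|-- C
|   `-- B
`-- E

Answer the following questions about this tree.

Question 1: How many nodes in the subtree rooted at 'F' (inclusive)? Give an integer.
Subtree rooted at F contains: A, F
Count = 2

Answer: 2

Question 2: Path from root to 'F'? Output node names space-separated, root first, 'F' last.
Walk down from root: D -> H -> G -> F

Answer: D H G F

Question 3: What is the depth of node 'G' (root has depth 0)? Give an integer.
Path from root to G: D -> H -> G
Depth = number of edges = 2

Answer: 2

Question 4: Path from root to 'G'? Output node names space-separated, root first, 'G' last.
Answer: D H G

Derivation:
Walk down from root: D -> H -> G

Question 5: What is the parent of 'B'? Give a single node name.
Answer: C

Derivation:
Scan adjacency: B appears as child of C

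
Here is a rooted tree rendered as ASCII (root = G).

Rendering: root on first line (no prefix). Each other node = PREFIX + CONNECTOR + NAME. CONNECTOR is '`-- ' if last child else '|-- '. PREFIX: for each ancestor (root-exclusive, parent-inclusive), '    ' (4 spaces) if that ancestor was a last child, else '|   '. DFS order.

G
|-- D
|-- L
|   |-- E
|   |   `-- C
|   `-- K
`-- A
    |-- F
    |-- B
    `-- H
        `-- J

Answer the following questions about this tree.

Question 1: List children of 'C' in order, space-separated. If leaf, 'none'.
Answer: none

Derivation:
Node C's children (from adjacency): (leaf)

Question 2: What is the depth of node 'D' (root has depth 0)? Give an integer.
Answer: 1

Derivation:
Path from root to D: G -> D
Depth = number of edges = 1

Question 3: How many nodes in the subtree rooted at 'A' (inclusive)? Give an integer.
Subtree rooted at A contains: A, B, F, H, J
Count = 5

Answer: 5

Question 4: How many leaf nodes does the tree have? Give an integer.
Leaves (nodes with no children): B, C, D, F, J, K

Answer: 6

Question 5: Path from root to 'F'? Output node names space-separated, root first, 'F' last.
Walk down from root: G -> A -> F

Answer: G A F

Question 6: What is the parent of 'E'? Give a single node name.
Answer: L

Derivation:
Scan adjacency: E appears as child of L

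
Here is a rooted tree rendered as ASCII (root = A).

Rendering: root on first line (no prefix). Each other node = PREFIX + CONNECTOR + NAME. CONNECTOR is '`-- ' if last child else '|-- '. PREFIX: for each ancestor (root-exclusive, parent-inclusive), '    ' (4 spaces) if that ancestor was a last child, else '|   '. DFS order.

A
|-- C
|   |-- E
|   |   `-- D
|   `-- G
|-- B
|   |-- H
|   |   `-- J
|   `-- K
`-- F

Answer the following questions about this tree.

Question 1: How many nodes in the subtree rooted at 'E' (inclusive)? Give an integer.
Subtree rooted at E contains: D, E
Count = 2

Answer: 2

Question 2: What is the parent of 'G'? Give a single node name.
Scan adjacency: G appears as child of C

Answer: C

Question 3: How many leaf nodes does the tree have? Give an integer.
Answer: 5

Derivation:
Leaves (nodes with no children): D, F, G, J, K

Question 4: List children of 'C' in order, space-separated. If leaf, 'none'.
Node C's children (from adjacency): E, G

Answer: E G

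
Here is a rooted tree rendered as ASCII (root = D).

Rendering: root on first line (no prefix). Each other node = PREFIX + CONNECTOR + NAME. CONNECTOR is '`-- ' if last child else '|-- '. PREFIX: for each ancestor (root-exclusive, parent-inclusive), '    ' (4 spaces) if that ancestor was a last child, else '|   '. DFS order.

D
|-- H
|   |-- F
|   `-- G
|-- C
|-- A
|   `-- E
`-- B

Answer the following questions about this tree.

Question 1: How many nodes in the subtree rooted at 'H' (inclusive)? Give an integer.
Subtree rooted at H contains: F, G, H
Count = 3

Answer: 3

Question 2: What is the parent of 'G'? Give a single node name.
Scan adjacency: G appears as child of H

Answer: H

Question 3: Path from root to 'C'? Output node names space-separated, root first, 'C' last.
Answer: D C

Derivation:
Walk down from root: D -> C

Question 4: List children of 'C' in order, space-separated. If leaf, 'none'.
Answer: none

Derivation:
Node C's children (from adjacency): (leaf)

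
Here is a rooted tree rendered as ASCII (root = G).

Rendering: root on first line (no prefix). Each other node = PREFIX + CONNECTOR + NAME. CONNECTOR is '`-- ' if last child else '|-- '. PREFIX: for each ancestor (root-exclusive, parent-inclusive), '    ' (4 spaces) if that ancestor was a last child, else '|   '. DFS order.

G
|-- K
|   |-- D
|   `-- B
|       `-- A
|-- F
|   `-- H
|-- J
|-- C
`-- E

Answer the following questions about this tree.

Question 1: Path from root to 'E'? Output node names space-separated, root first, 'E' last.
Answer: G E

Derivation:
Walk down from root: G -> E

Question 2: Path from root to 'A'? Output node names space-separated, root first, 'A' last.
Answer: G K B A

Derivation:
Walk down from root: G -> K -> B -> A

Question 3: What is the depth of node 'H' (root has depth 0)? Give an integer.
Path from root to H: G -> F -> H
Depth = number of edges = 2

Answer: 2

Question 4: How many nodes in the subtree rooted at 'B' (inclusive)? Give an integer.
Answer: 2

Derivation:
Subtree rooted at B contains: A, B
Count = 2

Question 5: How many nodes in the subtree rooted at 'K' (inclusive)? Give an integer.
Subtree rooted at K contains: A, B, D, K
Count = 4

Answer: 4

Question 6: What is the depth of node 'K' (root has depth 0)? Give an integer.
Answer: 1

Derivation:
Path from root to K: G -> K
Depth = number of edges = 1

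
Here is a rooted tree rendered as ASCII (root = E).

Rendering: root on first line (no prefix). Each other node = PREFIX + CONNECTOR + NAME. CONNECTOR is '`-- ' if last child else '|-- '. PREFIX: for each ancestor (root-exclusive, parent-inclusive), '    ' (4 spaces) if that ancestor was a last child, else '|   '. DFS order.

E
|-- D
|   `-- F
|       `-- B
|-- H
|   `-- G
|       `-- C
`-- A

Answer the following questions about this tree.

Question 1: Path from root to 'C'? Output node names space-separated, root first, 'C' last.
Answer: E H G C

Derivation:
Walk down from root: E -> H -> G -> C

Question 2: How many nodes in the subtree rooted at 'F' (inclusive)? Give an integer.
Answer: 2

Derivation:
Subtree rooted at F contains: B, F
Count = 2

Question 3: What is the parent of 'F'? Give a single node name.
Scan adjacency: F appears as child of D

Answer: D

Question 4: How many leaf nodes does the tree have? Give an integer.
Leaves (nodes with no children): A, B, C

Answer: 3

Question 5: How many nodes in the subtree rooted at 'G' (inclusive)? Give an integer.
Answer: 2

Derivation:
Subtree rooted at G contains: C, G
Count = 2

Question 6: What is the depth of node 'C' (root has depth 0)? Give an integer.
Path from root to C: E -> H -> G -> C
Depth = number of edges = 3

Answer: 3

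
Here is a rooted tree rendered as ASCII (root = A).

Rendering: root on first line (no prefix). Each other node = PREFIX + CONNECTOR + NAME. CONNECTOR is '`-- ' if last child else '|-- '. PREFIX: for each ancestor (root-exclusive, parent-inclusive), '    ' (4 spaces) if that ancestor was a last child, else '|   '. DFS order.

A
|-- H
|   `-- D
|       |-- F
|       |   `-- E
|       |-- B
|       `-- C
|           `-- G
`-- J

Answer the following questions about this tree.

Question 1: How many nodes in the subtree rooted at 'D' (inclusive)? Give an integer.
Answer: 6

Derivation:
Subtree rooted at D contains: B, C, D, E, F, G
Count = 6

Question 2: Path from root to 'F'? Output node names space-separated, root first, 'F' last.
Answer: A H D F

Derivation:
Walk down from root: A -> H -> D -> F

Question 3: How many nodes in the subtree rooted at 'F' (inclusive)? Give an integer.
Answer: 2

Derivation:
Subtree rooted at F contains: E, F
Count = 2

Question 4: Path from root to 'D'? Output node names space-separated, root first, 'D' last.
Answer: A H D

Derivation:
Walk down from root: A -> H -> D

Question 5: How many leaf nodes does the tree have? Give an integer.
Leaves (nodes with no children): B, E, G, J

Answer: 4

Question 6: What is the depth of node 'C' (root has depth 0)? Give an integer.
Answer: 3

Derivation:
Path from root to C: A -> H -> D -> C
Depth = number of edges = 3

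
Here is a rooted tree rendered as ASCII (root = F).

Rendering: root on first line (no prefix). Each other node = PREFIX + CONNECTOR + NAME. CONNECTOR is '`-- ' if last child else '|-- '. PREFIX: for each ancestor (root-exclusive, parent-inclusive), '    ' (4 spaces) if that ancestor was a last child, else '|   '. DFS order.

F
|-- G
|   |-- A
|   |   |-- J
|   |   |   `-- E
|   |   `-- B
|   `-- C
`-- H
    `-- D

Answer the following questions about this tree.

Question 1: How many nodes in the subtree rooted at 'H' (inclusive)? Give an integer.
Answer: 2

Derivation:
Subtree rooted at H contains: D, H
Count = 2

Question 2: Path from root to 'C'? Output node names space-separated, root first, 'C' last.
Answer: F G C

Derivation:
Walk down from root: F -> G -> C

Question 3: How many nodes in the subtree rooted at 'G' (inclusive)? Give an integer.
Answer: 6

Derivation:
Subtree rooted at G contains: A, B, C, E, G, J
Count = 6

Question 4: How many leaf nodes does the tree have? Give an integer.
Leaves (nodes with no children): B, C, D, E

Answer: 4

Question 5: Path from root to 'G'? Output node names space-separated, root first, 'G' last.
Answer: F G

Derivation:
Walk down from root: F -> G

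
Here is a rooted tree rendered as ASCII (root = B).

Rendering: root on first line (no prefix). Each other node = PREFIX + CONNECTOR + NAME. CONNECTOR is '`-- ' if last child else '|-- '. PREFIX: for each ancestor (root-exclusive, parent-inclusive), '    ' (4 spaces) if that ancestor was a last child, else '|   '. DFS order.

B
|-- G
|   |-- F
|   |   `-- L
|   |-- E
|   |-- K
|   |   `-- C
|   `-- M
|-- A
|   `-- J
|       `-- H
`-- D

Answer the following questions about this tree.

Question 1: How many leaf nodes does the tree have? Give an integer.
Answer: 6

Derivation:
Leaves (nodes with no children): C, D, E, H, L, M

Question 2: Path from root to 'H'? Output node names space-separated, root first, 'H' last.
Answer: B A J H

Derivation:
Walk down from root: B -> A -> J -> H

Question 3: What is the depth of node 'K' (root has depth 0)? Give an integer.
Answer: 2

Derivation:
Path from root to K: B -> G -> K
Depth = number of edges = 2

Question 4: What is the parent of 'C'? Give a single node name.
Scan adjacency: C appears as child of K

Answer: K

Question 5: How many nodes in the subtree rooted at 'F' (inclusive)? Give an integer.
Answer: 2

Derivation:
Subtree rooted at F contains: F, L
Count = 2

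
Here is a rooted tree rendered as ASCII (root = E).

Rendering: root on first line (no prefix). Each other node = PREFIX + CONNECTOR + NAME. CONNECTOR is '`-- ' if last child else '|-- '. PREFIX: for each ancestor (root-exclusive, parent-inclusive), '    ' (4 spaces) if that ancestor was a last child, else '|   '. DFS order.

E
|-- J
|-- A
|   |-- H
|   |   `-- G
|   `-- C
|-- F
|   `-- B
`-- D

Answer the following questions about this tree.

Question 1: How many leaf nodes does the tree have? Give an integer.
Leaves (nodes with no children): B, C, D, G, J

Answer: 5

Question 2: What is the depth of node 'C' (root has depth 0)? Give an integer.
Answer: 2

Derivation:
Path from root to C: E -> A -> C
Depth = number of edges = 2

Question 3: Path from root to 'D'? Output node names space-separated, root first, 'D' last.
Answer: E D

Derivation:
Walk down from root: E -> D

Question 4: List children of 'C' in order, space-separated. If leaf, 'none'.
Answer: none

Derivation:
Node C's children (from adjacency): (leaf)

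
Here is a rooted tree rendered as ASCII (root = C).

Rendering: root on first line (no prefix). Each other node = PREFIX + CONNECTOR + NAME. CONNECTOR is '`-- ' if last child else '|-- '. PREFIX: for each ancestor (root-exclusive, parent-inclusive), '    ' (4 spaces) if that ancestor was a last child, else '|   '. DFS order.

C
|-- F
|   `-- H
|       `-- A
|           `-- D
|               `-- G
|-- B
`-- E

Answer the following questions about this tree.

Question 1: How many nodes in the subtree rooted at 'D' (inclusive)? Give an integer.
Answer: 2

Derivation:
Subtree rooted at D contains: D, G
Count = 2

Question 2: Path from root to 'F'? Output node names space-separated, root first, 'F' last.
Walk down from root: C -> F

Answer: C F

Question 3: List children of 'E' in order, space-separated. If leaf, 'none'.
Node E's children (from adjacency): (leaf)

Answer: none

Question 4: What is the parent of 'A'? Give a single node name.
Scan adjacency: A appears as child of H

Answer: H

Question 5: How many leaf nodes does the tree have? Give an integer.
Leaves (nodes with no children): B, E, G

Answer: 3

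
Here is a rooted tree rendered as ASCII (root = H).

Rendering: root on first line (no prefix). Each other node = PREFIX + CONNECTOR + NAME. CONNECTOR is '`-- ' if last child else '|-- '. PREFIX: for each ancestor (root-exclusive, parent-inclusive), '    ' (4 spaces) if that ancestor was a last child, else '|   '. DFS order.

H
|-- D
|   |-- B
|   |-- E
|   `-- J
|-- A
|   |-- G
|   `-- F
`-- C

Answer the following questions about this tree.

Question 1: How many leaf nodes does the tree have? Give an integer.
Leaves (nodes with no children): B, C, E, F, G, J

Answer: 6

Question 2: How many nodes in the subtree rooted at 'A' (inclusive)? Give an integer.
Answer: 3

Derivation:
Subtree rooted at A contains: A, F, G
Count = 3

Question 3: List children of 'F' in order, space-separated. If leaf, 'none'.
Node F's children (from adjacency): (leaf)

Answer: none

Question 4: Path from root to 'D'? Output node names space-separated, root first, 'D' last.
Walk down from root: H -> D

Answer: H D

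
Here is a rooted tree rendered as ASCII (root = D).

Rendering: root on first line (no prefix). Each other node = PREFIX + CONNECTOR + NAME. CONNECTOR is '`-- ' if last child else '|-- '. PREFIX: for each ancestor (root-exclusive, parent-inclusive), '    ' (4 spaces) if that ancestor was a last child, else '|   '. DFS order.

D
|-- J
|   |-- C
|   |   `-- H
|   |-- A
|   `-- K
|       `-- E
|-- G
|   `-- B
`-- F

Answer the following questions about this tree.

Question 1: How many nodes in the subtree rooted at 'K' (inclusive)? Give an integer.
Subtree rooted at K contains: E, K
Count = 2

Answer: 2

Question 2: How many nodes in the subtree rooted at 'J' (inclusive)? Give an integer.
Subtree rooted at J contains: A, C, E, H, J, K
Count = 6

Answer: 6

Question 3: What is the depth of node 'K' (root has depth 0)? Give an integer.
Path from root to K: D -> J -> K
Depth = number of edges = 2

Answer: 2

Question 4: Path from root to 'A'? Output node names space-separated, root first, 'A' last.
Answer: D J A

Derivation:
Walk down from root: D -> J -> A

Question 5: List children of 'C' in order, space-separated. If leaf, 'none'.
Node C's children (from adjacency): H

Answer: H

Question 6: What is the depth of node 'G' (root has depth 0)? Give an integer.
Answer: 1

Derivation:
Path from root to G: D -> G
Depth = number of edges = 1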